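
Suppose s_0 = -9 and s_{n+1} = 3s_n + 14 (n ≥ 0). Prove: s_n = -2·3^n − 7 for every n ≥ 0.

Base case: s_0 = -9, and -2·3^0 − 7 = -2 − 7 = -9.
Assume s_k = -2·3^k − 7 for some k ≥ 0.
Then s_{k+1} = 3s_k + 14 = 3·(-2·3^k − 7) + 14 = -6·3^k − 21 + 14 = -2·3^{k+1} − 7.
By induction, s_n = -2·3^n − 7 for all n ≥ 0.

s_n = -2·3^n − 7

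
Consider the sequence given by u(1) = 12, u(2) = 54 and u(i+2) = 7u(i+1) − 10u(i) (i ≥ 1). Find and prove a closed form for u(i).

Claim: u(i) = 2·5^i + 2^i.

Base cases: u(1) = 12 and 2·5^1 + 2^1 = 12; u(2) = 54 and 2·5^2 + 2^2 = 54.
Assume u(j) = 2·5^j + 2^j for all 1 ≤ j ≤ k, where k ≥ 2.
Then u(k+1) = 7u(k) − 10u(k−1) = 7·(2·5^k + 2^k) − 10·(2·5^{k−1} + 2^{k−1}) = 2·(7·5 − 10)5^{k−1} + (7·2 − 10)2^{k−1} = 50·5^{k−1} + 4·2^{k−1} = 2·5^{k+1} + 2^{k+1}.
By strong induction, u(i) = 2·5^i + 2^i for all i ≥ 1.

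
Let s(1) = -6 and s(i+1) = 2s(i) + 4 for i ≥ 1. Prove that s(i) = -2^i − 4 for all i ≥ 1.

Base case: s(1) = -6, and -2^1 − 4 = -2 − 4 = -6.
Assume s(k) = -2^k − 4 for some k ≥ 1.
Then s(k+1) = 2s(k) + 4 = 2·(-2^k − 4) + 4 = -2^{k+1} − 8 + 4 = -2^{k+1} − 4.
So the formula holds for k+1, and by induction s(i) = -2^i − 4 for all i ≥ 1.

s(i) = -2^i − 4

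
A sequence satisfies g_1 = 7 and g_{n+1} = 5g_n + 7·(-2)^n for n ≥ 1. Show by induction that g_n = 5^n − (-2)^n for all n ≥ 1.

Base case: g_1 = 7, and 5^1 − (-2)^1 = 5 + 2 = 7.
Assume g_m = 5^m − (-2)^m for some m ≥ 1.
Then g_{m+1} = 5g_m + 7·(-2)^m = 5·(5^m − (-2)^m) + 7·(-2)^m = 5^{m+1} − 5·(-2)^m + 7·(-2)^m = 5^{m+1} + 2·(-2)^m = 5^{m+1} − (-2)^{m+1}.
Hence g_n = 5^n − (-2)^n for every n ≥ 1, by induction.

g_n = 5^n − (-2)^n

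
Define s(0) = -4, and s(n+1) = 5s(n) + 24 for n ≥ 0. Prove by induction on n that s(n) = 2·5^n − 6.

Base case: s(0) = -4, and 2·5^0 − 6 = 2 − 6 = -4.
Assume s(m) = 2·5^m − 6 for some m ≥ 0.
Then s(m+1) = 5s(m) + 24 = 5·(2·5^m − 6) + 24 = 10·5^m − 30 + 24 = 2·5^{m+1} − 6.
Hence s(n) = 2·5^n − 6 for every n ≥ 0, by induction.

s(n) = 2·5^n − 6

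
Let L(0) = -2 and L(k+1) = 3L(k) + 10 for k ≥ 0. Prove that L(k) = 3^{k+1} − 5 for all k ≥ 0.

Base case: L(0) = -2, and 3^{0+1} − 5 = 3 − 5 = -2.
Assume L(r) = 3^{r+1} − 5 for some r ≥ 0.
Then L(r+1) = 3L(r) + 10 = 3·(3^{r+1} − 5) + 10 = 3^{r+2} − 15 + 10 = 3^{r+2} − 5.
By induction, L(k) = 3^{k+1} − 5 for all k ≥ 0.

L(k) = 3^{k+1} − 5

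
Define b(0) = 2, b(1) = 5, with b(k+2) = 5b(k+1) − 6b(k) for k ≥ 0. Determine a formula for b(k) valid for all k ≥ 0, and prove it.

Claim: b(k) = 3^k + 2^k.

Base cases: b(0) = 2 and 3^0 + 2^0 = 2; b(1) = 5 and 3^1 + 2^1 = 5.
Assume b(j) = 3^j + 2^j for all 0 ≤ j ≤ m, where m ≥ 1.
Then b(m+1) = 5b(m) − 6b(m−1) = 5·(3^m + 2^m) − 6·(3^{m−1} + 2^{m−1}) = (5·3 − 6)3^{m−1} + (5·2 − 6)2^{m−1} = 9·3^{m−1} + 4·2^{m−1} = 3^{m+1} + 2^{m+1}.
This completes the inductive step, so b(k) = 3^k + 2^k for all k ≥ 0.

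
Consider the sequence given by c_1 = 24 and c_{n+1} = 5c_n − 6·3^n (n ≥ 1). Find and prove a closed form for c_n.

Claim: c_n = 3·5^n + 3·3^n.

Base case: c_1 = 24, and 3·5^1 + 3·3^1 = 15 + 9 = 24.
Assume c_j = 3·5^j + 3·3^j for some j ≥ 1.
Then c_{j+1} = 5c_j − 6·3^j = 5·(3·5^j + 3·3^j) − 6·3^j = 3·5^{j+1} + 15·3^j − 6·3^j = 3·5^{j+1} + 9·3^j = 3·5^{j+1} + 3·3^{j+1}.
Hence c_n = 3·5^n + 3·3^n for every n ≥ 1, by induction.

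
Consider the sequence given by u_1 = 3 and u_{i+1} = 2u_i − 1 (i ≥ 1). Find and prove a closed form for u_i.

Claim: u_i = 2^i + 1.

Base case: u_1 = 3, and 2^1 + 1 = 2 + 1 = 3.
Assume u_k = 2^k + 1 for some k ≥ 1.
Then u_{k+1} = 2u_k − 1 = 2·(2^k + 1) − 1 = 2^{k+1} + 2 − 1 = 2^{k+1} + 1.
By induction, u_i = 2^i + 1 for all i ≥ 1.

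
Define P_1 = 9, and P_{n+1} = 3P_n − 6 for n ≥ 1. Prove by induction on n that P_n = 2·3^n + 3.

Base case: P_1 = 9, and 2·3^1 + 3 = 6 + 3 = 9.
Assume P_j = 2·3^j + 3 for some j ≥ 1.
Then P_{j+1} = 3P_j − 6 = 3·(2·3^j + 3) − 6 = 6·3^j + 9 − 6 = 2·3^{j+1} + 3.
So the formula holds for j+1, and by induction P_n = 2·3^n + 3 for all n ≥ 1.

P_n = 2·3^n + 3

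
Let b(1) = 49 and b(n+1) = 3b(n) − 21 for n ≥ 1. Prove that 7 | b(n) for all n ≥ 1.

Base case: b(1) = 49 = 7·7, so 7 | b(1).
Assume 7 | b(r), so b(r) = 7t for some integer t.
Then b(r+1) = 3b(r) − 21 = 3·(7t) − 21 = 7(3t − 3), so 7 | b(r+1).
By induction, 7 | b(n) for all n ≥ 1.

7 | b(n)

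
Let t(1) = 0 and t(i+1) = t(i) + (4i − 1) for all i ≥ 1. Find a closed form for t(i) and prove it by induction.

Claim: t(i) = 2i^2 − 3i + 1.

Base case: t(1) = 0, and 2·1^2 − 3·1 + 1 = 0.
Assume t(m) = 2m^2 − 3m + 1.
Then t(m+1) = t(m) + (4m − 1) = (2m^2 − 3m + 1) + (4m − 1) = 2m^2 + m,
and 2·(m+1)^2 − 3·(m+1) + 1 = 2m^2 + m.
Hence t(i) = 2i^2 − 3i + 1 for every i ≥ 1, by induction.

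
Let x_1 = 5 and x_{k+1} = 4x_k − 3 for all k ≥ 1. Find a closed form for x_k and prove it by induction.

Claim: x_k = 4^k + 1.

Base case: x_1 = 5, and 4^1 + 1 = 4 + 1 = 5.
Assume x_j = 4^j + 1 for some j ≥ 1.
Then x_{j+1} = 4x_j − 3 = 4·(4^j + 1) − 3 = 4^{j+1} + 4 − 3 = 4^{j+1} + 1.
This completes the inductive step, so x_k = 4^k + 1 for all k ≥ 1.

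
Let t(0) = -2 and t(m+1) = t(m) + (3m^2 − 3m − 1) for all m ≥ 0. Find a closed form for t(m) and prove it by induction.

Claim: t(m) = m^3 − 3m^2 + m − 2.

Base case: t(0) = -2, and 0^3 − 3·0^2 + 0 − 2 = -2.
Assume t(j) = j^3 − 3j^2 + j − 2.
Then t(j+1) = t(j) + (3j^2 − 3j − 1) = (j^3 − 3j^2 + j − 2) + (3j^2 − 3j − 1) = j^3 − 2j − 3,
and (j+1)^3 − 3·(j+1)^2 + (j+1) − 2 = j^3 − 2j − 3.
Hence t(m) = m^3 − 3m^2 + m − 2 for every m ≥ 0, by induction.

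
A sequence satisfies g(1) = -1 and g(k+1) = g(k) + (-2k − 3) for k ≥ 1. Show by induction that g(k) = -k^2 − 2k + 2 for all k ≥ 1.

Base case: g(1) = -1, and -1^2 − 2·1 + 2 = -1.
Assume g(m) = -m^2 − 2m + 2.
Then g(m+1) = g(m) + (-2m − 3) = (-m^2 − 2m + 2) + (-2m − 3) = -m^2 − 4m − 1,
and -(m+1)^2 − 2·(m+1) + 2 = -m^2 − 4m − 1.
By induction, g(k) = -k^2 − 2k + 2 for all k ≥ 1.

g(k) = -k^2 − 2k + 2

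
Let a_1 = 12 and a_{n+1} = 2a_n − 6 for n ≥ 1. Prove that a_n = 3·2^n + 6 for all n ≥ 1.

Base case: a_1 = 12, and 3·2^1 + 6 = 6 + 6 = 12.
Assume a_r = 3·2^r + 6 for some r ≥ 1.
Then a_{r+1} = 2a_r − 6 = 2·(3·2^r + 6) − 6 = 6·2^r + 12 − 6 = 3·2^{r+1} + 6.
Hence a_n = 3·2^n + 6 for every n ≥ 1, by induction.

a_n = 3·2^n + 6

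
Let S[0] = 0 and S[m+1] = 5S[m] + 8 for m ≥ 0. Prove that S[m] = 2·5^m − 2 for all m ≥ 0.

Base case: S[0] = 0, and 2·5^0 − 2 = 2 − 2 = 0.
Assume S[j] = 2·5^j − 2 for some j ≥ 0.
Then S[j+1] = 5S[j] + 8 = 5·(2·5^j − 2) + 8 = 10·5^j − 10 + 8 = 2·5^{j+1} − 2.
So the formula holds for j+1, and by induction S[m] = 2·5^m − 2 for all m ≥ 0.

S[m] = 2·5^m − 2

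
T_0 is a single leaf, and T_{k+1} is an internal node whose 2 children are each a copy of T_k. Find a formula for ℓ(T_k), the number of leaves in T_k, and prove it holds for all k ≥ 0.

Claim: ℓ(T_k) = 2^k.

Base case: ℓ(T_0) = 1, and 2^0 = 1.
Assume ℓ(T_r) = 2^r.
Then ℓ(T_{r+1}) = 2·ℓ(T_r) = 2·2^r = 2^{r+1}.
Hence ℓ(T_k) = 2^k for every k ≥ 0, by induction.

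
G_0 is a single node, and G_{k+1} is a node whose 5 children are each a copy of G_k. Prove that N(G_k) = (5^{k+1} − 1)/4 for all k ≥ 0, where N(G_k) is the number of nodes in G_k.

Base case: N(G_0) = 1, and (5^{0+1} − 1)/4 = 1.
Assume N(G_r) = (5^{r+1} − 1)/4.
Then N(G_{r+1}) = 1 + 5N(G_r) = 1 + 5·(5^{r+1} − 1)/4 = 1 + (5^{r+2} − 5)/4 = (4 + 5^{r+2} − 5)/4 = (5^{r+2} − 1)/4.
This completes the inductive step, so N(G_k) = (5^{k+1} − 1)/4 for all k ≥ 0.

N(G_k) = (5^{k+1} − 1)/4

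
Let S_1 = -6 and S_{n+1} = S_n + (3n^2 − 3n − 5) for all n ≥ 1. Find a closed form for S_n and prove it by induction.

Claim: S_n = n^3 − 3n^2 − 3n − 1.

Base case: S_1 = -6, and 1^3 − 3·1^2 − 3·1 − 1 = -6.
Assume S_m = m^3 − 3m^2 − 3m − 1.
Then S_{m+1} = S_m + (3m^2 − 3m − 5) = (m^3 − 3m^2 − 3m − 1) + (3m^2 − 3m − 5) = m^3 − 6m − 6,
and (m+1)^3 − 3·(m+1)^2 − 3·(m+1) − 1 = m^3 − 6m − 6.
By induction, S_n = n^3 − 3n^2 − 3n − 1 for all n ≥ 1.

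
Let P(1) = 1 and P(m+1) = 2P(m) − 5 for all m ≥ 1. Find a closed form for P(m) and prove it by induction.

Claim: P(m) = -2^{m+1} + 5.

Base case: P(1) = 1, and -2^{1+1} + 5 = -4 + 5 = 1.
Assume P(r) = -2^{r+1} + 5 for some r ≥ 1.
Then P(r+1) = 2P(r) − 5 = 2·(-2^{r+1} + 5) − 5 = -2^{r+2} + 10 − 5 = -2^{r+2} + 5.
So the formula holds for r+1, and by induction P(m) = -2^{m+1} + 5 for all m ≥ 1.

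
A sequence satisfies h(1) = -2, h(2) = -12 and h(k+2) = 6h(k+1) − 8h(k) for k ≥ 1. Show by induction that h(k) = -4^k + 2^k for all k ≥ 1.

Base cases: h(1) = -2 and -4^1 + 2^1 = -2; h(2) = -12 and -4^2 + 2^2 = -12.
Assume h(j) = -4^j + 2^j for all 1 ≤ j ≤ m, where m ≥ 2.
Then h(m+1) = 6h(m) − 8h(m−1) = 6·(-4^m + 2^m) − 8·(-4^{m−1} + 2^{m−1}) = -(6·4 − 8)4^{m−1} + (6·2 − 8)2^{m−1} = -16·4^{m−1} + 4·2^{m−1} = -4^{m+1} + 2^{m+1}.
So the formula holds for m+1, and by strong induction h(k) = -4^k + 2^k for all k ≥ 1.

h(k) = -4^k + 2^k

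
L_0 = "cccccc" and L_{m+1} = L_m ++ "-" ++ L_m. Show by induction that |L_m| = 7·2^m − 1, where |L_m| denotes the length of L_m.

Base case: |L_0| = 6, and 7·2^0 − 1 = 6.
Assume |L_r| = 7·2^r − 1.
Then |L_{r+1}| = |L_r| + 1 + |L_r| = 2|L_r| + 1 = 2(7·2^r − 1) + 1 = 7·2^{r+1} − 2 + 1 = 7·2^{r+1} − 1.
By induction, |L_m| = 7·2^m − 1 for all m ≥ 0.

|L_m| = 7·2^m − 1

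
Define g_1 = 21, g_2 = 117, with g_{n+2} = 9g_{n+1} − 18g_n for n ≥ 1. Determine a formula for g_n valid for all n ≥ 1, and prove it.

Claim: g_n = 3·6^n + 3^n.

Base cases: g_1 = 21 and 3·6^1 + 3^1 = 21; g_2 = 117 and 3·6^2 + 3^2 = 117.
Assume g_i = 3·6^i + 3^i for all 1 ≤ i ≤ j, where j ≥ 2.
Then g_{j+1} = 9g_j − 18g_{j−1} = 9·(3·6^j + 3^j) − 18·(3·6^{j−1} + 3^{j−1}) = 3·(9·6 − 18)6^{j−1} + (9·3 − 18)3^{j−1} = 108·6^{j−1} + 9·3^{j−1} = 3·6^{j+1} + 3^{j+1}.
So the formula holds for j+1, and by strong induction g_n = 3·6^n + 3^n for all n ≥ 1.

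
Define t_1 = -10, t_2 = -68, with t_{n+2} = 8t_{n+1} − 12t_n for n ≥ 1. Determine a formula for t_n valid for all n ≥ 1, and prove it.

Claim: t_n = 2^n − 2·6^n.

Base cases: t_1 = -10 and 2^1 − 2·6^1 = -10; t_2 = -68 and 2^2 − 2·6^2 = -68.
Assume t_i = 2^i − 2·6^i for all 1 ≤ i ≤ j, where j ≥ 2.
Then t_{j+1} = 8t_j − 12t_{j−1} = 8·(2^j − 2·6^j) − 12·(2^{j−1} − 2·6^{j−1}) = (8·2 − 12)2^{j−1} − 2·(8·6 − 12)6^{j−1} = 4·2^{j−1} − 72·6^{j−1} = 2^{j+1} − 2·6^{j+1}.
Hence t_n = 2^n − 2·6^n for every n ≥ 1, by strong induction.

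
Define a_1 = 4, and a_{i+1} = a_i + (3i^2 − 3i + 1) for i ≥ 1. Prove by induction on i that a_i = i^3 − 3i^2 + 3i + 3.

Base case: a_1 = 4, and 1^3 − 3·1^2 + 3·1 + 3 = 4.
Assume a_k = k^3 − 3k^2 + 3k + 3.
Then a_{k+1} = a_k + (3k^2 − 3k + 1) = (k^3 − 3k^2 + 3k + 3) + (3k^2 − 3k + 1) = k^3 + 4,
and (k+1)^3 − 3·(k+1)^2 + 3·(k+1) + 3 = k^3 + 4.
This completes the inductive step, so a_i = i^3 − 3i^2 + 3i + 3 for all i ≥ 1.

a_i = i^3 − 3i^2 + 3i + 3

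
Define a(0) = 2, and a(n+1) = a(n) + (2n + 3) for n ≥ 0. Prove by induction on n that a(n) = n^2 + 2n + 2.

Base case: a(0) = 2, and 0^2 + 2·0 + 2 = 2.
Assume a(m) = m^2 + 2m + 2.
Then a(m+1) = a(m) + (2m + 3) = (m^2 + 2m + 2) + (2m + 3) = m^2 + 4m + 5,
and (m+1)^2 + 2·(m+1) + 2 = m^2 + 4m + 5.
This completes the inductive step, so a(n) = n^2 + 2n + 2 for all n ≥ 0.

a(n) = n^2 + 2n + 2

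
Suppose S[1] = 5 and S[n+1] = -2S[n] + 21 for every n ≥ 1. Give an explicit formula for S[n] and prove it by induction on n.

Claim: S[n] = (-2)^n + 7.

Base case: S[1] = 5, and (-2)^1 + 7 = -2 + 7 = 5.
Assume S[r] = (-2)^r + 7 for some r ≥ 1.
Then S[r+1] = -2S[r] + 21 = -2·((-2)^r + 7) + 21 = -2·(-2)^r − 14 + 21 = (-2)^{r+1} + 7.
By induction, S[n] = (-2)^n + 7 for all n ≥ 1.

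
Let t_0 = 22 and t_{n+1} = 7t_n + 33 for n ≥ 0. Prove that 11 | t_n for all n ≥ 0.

Base case: t_0 = 22 = 11·2, so 11 | t_0.
Assume 11 | t_j, so t_j = 11s for some integer s.
Then t_{j+1} = 7t_j + 33 = 7·(11s) + 33 = 11(7s + 3), so 11 | t_{j+1}.
By induction, 11 | t_n for all n ≥ 0.

11 | t_n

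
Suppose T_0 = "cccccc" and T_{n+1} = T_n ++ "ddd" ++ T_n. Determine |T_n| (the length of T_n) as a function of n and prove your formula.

Claim: |T_n| = 9·2^n − 3.

Base case: |T_0| = 6, and 9·2^0 − 3 = 6.
Assume |T_k| = 9·2^k − 3.
Then |T_{k+1}| = |T_k| + 3 + |T_k| = 2|T_k| + 3 = 2(9·2^k − 3) + 3 = 9·2^{k+1} − 6 + 3 = 9·2^{k+1} − 3.
Hence |T_n| = 9·2^n − 3 for every n ≥ 0, by induction.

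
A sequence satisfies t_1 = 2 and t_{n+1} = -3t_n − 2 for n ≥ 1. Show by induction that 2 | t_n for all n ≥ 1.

Base case: t_1 = 2 = 2·1, so 2 | t_1.
Assume 2 | t_j, so t_j = 2s for some integer s.
Then t_{j+1} = -3t_j − 2 = -3·(2s) − 2 = 2(-3s − 1), so 2 | t_{j+1}.
Hence 2 | t_n for every n ≥ 1, by induction.

2 | t_n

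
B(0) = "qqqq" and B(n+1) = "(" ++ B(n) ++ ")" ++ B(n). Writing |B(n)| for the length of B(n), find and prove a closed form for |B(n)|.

Claim: |B(n)| = 6·2^n − 2.

Base case: |B(0)| = 4, and 6·2^0 − 2 = 4.
Assume |B(k)| = 6·2^k − 2.
Then |B(k+1)| = 1 + |B(k)| + 1 + |B(k)| = 2|B(k)| + 2 = 2(6·2^k − 2) + 2 = 6·2^{k+1} − 4 + 2 = 6·2^{k+1} − 2.
This completes the inductive step, so |B(n)| = 6·2^n − 2 for all n ≥ 0.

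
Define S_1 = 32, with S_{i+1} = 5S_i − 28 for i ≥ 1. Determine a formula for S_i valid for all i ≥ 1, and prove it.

Claim: S_i = 5^{i+1} + 7.

Base case: S_1 = 32, and 5^{1+1} + 7 = 25 + 7 = 32.
Assume S_j = 5^{j+1} + 7 for some j ≥ 1.
Then S_{j+1} = 5S_j − 28 = 5·(5^{j+1} + 7) − 28 = 5^{j+2} + 35 − 28 = 5^{j+2} + 7.
This completes the inductive step, so S_i = 5^{i+1} + 7 for all i ≥ 1.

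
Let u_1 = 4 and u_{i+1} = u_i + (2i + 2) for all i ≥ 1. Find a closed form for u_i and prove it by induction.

Claim: u_i = i^2 + i + 2.

Base case: u_1 = 4, and 1^2 + 1 + 2 = 4.
Assume u_r = r^2 + r + 2.
Then u_{r+1} = u_r + (2r + 2) = (r^2 + r + 2) + (2r + 2) = r^2 + 3r + 4,
and (r+1)^2 + (r+1) + 2 = r^2 + 3r + 4.
This completes the inductive step, so u_i = i^2 + i + 2 for all i ≥ 1.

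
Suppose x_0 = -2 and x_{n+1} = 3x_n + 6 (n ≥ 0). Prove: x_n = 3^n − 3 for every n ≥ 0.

Base case: x_0 = -2, and 3^0 − 3 = 1 − 3 = -2.
Assume x_k = 3^k − 3 for some k ≥ 0.
Then x_{k+1} = 3x_k + 6 = 3·(3^k − 3) + 6 = 3^{k+1} − 9 + 6 = 3^{k+1} − 3.
So the formula holds for k+1, and by induction x_n = 3^n − 3 for all n ≥ 0.

x_n = 3^n − 3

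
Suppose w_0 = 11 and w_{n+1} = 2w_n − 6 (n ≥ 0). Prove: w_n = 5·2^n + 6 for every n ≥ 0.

Base case: w_0 = 11, and 5·2^0 + 6 = 5 + 6 = 11.
Assume w_k = 5·2^k + 6 for some k ≥ 0.
Then w_{k+1} = 2w_k − 6 = 2·(5·2^k + 6) − 6 = 10·2^k + 12 − 6 = 5·2^{k+1} + 6.
This completes the inductive step, so w_n = 5·2^n + 6 for all n ≥ 0.

w_n = 5·2^n + 6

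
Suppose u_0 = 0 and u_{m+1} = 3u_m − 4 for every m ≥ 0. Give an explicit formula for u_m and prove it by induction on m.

Claim: u_m = -2·3^m + 2.

Base case: u_0 = 0, and -2·3^0 + 2 = -2 + 2 = 0.
Assume u_k = -2·3^k + 2 for some k ≥ 0.
Then u_{k+1} = 3u_k − 4 = 3·(-2·3^k + 2) − 4 = -6·3^k + 6 − 4 = -2·3^{k+1} + 2.
By induction, u_m = -2·3^m + 2 for all m ≥ 0.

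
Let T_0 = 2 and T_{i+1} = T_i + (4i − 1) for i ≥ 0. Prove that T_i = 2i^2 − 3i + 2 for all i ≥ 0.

Base case: T_0 = 2, and 2·0^2 − 3·0 + 2 = 2.
Assume T_r = 2r^2 − 3r + 2.
Then T_{r+1} = T_r + (4r − 1) = (2r^2 − 3r + 2) + (4r − 1) = 2r^2 + r + 1,
and 2·(r+1)^2 − 3·(r+1) + 2 = 2r^2 + r + 1.
This completes the inductive step, so T_i = 2i^2 − 3i + 2 for all i ≥ 0.

T_i = 2i^2 − 3i + 2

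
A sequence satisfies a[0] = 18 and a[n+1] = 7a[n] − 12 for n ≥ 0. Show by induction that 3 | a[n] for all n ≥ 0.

Base case: a[0] = 18 = 3·6, so 3 | a[0].
Assume 3 | a[k], so a[k] = 3t for some integer t.
Then a[k+1] = 7a[k] − 12 = 7·(3t) − 12 = 3(7t − 4), so 3 | a[k+1].
So the property holds for k+1, and by induction 3 | a[n] for all n ≥ 0.

3 | a[n]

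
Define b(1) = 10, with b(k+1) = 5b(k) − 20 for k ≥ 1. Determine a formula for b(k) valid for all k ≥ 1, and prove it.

Claim: b(k) = 5^k + 5.

Base case: b(1) = 10, and 5^1 + 5 = 5 + 5 = 10.
Assume b(r) = 5^r + 5 for some r ≥ 1.
Then b(r+1) = 5b(r) − 20 = 5·(5^r + 5) − 20 = 5^{r+1} + 25 − 20 = 5^{r+1} + 5.
So the formula holds for r+1, and by induction b(k) = 5^k + 5 for all k ≥ 1.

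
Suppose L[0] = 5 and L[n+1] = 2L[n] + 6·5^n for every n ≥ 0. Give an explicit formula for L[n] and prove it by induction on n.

Claim: L[n] = 3·2^n + 2·5^n.

Base case: L[0] = 5, and 3·2^0 + 2·5^0 = 3 + 2 = 5.
Assume L[j] = 3·2^j + 2·5^j for some j ≥ 0.
Then L[j+1] = 2L[j] + 6·5^j = 2·(3·2^j + 2·5^j) + 6·5^j = 3·2^{j+1} + 4·5^j + 6·5^j = 3·2^{j+1} + 10·5^j = 3·2^{j+1} + 2·5^{j+1}.
This completes the inductive step, so L[n] = 3·2^n + 2·5^n for all n ≥ 0.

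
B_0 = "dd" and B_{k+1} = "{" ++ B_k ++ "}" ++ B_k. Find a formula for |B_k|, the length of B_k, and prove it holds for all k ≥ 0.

Claim: |B_k| = 2^{k+2} − 2.

Base case: |B_0| = 2, and 2^{0+2} − 2 = 2.
Assume |B_j| = 2^{j+2} − 2.
Then |B_{j+1}| = 1 + |B_j| + 1 + |B_j| = 2|B_j| + 2 = 2(2^{j+2} − 2) + 2 = 2^{j+3} − 4 + 2 = 2^{j+3} − 2.
By induction, |B_k| = 2^{k+2} − 2 for all k ≥ 0.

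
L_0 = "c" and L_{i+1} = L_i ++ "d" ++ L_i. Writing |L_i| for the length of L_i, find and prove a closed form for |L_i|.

Claim: |L_i| = 2^{i+1} − 1.

Base case: |L_0| = 1, and 2^{0+1} − 1 = 1.
Assume |L_j| = 2^{j+1} − 1.
Then |L_{j+1}| = |L_j| + 1 + |L_j| = 2|L_j| + 1 = 2(2^{j+1} − 1) + 1 = 2^{j+2} − 2 + 1 = 2^{j+2} − 1.
Hence |L_i| = 2^{i+1} − 1 for every i ≥ 0, by induction.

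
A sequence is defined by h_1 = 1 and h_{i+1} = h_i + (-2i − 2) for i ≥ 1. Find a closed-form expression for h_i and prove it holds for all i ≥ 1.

Claim: h_i = -i^2 − i + 3.

Base case: h_1 = 1, and -1^2 − 1 + 3 = 1.
Assume h_j = -j^2 − j + 3.
Then h_{j+1} = h_j + (-2j − 2) = (-j^2 − j + 3) + (-2j − 2) = -j^2 − 3j + 1,
and -(j+1)^2 − (j+1) + 3 = -j^2 − 3j + 1.
By induction, h_i = -i^2 − i + 3 for all i ≥ 1.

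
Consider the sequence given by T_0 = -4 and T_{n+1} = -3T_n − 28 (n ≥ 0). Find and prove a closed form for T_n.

Claim: T_n = 3·(-3)^n − 7.

Base case: T_0 = -4, and 3·(-3)^0 − 7 = 3 − 7 = -4.
Assume T_m = 3·(-3)^m − 7 for some m ≥ 0.
Then T_{m+1} = -3T_m − 28 = -3·(3·(-3)^m − 7) − 28 = -9·(-3)^m + 21 − 28 = 3·(-3)^{m+1} − 7.
By induction, T_n = 3·(-3)^n − 7 for all n ≥ 0.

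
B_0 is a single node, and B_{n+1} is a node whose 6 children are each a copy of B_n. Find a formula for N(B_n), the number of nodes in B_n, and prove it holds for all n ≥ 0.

Claim: N(B_n) = (6^{n+1} − 1)/5.

Base case: N(B_0) = 1, and (6^{0+1} − 1)/5 = 1.
Assume N(B_r) = (6^{r+1} − 1)/5.
Then N(B_{r+1}) = 1 + 6N(B_r) = 1 + 6·(6^{r+1} − 1)/5 = 1 + (6^{r+2} − 6)/5 = (5 + 6^{r+2} − 6)/5 = (6^{r+2} − 1)/5.
So the formula holds for r+1, and by induction N(B_n) = (6^{n+1} − 1)/5 for all n ≥ 0.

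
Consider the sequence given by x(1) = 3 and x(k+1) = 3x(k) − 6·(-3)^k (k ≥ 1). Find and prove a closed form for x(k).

Claim: x(k) = 2·3^k + (-3)^k.

Base case: x(1) = 3, and 2·3^1 + (-3)^1 = 6 − 3 = 3.
Assume x(j) = 2·3^j + (-3)^j for some j ≥ 1.
Then x(j+1) = 3x(j) − 6·(-3)^j = 3·(2·3^j + (-3)^j) − 6·(-3)^j = 2·3^{j+1} + 3·(-3)^j − 6·(-3)^j = 2·3^{j+1} − 3·(-3)^j = 2·3^{j+1} + (-3)^{j+1}.
Hence x(k) = 2·3^k + (-3)^k for every k ≥ 1, by induction.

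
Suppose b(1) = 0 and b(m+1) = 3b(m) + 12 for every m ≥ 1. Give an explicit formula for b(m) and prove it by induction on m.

Claim: b(m) = 2·3^m − 6.

Base case: b(1) = 0, and 2·3^1 − 6 = 6 − 6 = 0.
Assume b(k) = 2·3^k − 6 for some k ≥ 1.
Then b(k+1) = 3b(k) + 12 = 3·(2·3^k − 6) + 12 = 6·3^k − 18 + 12 = 2·3^{k+1} − 6.
Hence b(m) = 2·3^m − 6 for every m ≥ 1, by induction.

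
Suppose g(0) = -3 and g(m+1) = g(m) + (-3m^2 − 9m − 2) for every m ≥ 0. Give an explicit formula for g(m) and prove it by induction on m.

Claim: g(m) = -m^3 − 3m^2 + 2m − 3.

Base case: g(0) = -3, and -0^3 − 3·0^2 + 2·0 − 3 = -3.
Assume g(j) = -j^3 − 3j^2 + 2j − 3.
Then g(j+1) = g(j) + (-3j^2 − 9j − 2) = (-j^3 − 3j^2 + 2j − 3) + (-3j^2 − 9j − 2) = -j^3 − 6j^2 − 7j − 5,
and -(j+1)^3 − 3·(j+1)^2 + 2·(j+1) − 3 = -j^3 − 6j^2 − 7j − 5.
Hence g(m) = -m^3 − 3m^2 + 2m − 3 for every m ≥ 0, by induction.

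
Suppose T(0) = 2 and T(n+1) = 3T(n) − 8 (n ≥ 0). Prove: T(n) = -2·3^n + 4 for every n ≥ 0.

Base case: T(0) = 2, and -2·3^0 + 4 = -2 + 4 = 2.
Assume T(r) = -2·3^r + 4 for some r ≥ 0.
Then T(r+1) = 3T(r) − 8 = 3·(-2·3^r + 4) − 8 = -6·3^r + 12 − 8 = -2·3^{r+1} + 4.
This completes the inductive step, so T(n) = -2·3^n + 4 for all n ≥ 0.

T(n) = -2·3^n + 4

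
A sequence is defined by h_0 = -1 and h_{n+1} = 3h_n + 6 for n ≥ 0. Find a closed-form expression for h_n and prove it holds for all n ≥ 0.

Claim: h_n = 2·3^n − 3.

Base case: h_0 = -1, and 2·3^0 − 3 = 2 − 3 = -1.
Assume h_r = 2·3^r − 3 for some r ≥ 0.
Then h_{r+1} = 3h_r + 6 = 3·(2·3^r − 3) + 6 = 6·3^r − 9 + 6 = 2·3^{r+1} − 3.
By induction, h_n = 2·3^n − 3 for all n ≥ 0.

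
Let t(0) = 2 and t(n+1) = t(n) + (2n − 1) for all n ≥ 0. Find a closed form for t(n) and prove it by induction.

Claim: t(n) = n^2 − 2n + 2.

Base case: t(0) = 2, and 0^2 − 2·0 + 2 = 2.
Assume t(m) = m^2 − 2m + 2.
Then t(m+1) = t(m) + (2m − 1) = (m^2 − 2m + 2) + (2m − 1) = m^2 + 1,
and (m+1)^2 − 2·(m+1) + 2 = m^2 + 1.
By induction, t(n) = n^2 − 2n + 2 for all n ≥ 0.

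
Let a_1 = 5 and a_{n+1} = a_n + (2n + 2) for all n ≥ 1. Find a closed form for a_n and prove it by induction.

Claim: a_n = n^2 + n + 3.

Base case: a_1 = 5, and 1^2 + 1 + 3 = 5.
Assume a_k = k^2 + k + 3.
Then a_{k+1} = a_k + (2k + 2) = (k^2 + k + 3) + (2k + 2) = k^2 + 3k + 5,
and (k+1)^2 + (k+1) + 3 = k^2 + 3k + 5.
Hence a_n = n^2 + n + 3 for every n ≥ 1, by induction.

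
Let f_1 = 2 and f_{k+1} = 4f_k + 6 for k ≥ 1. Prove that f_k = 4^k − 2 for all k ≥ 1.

Base case: f_1 = 2, and 4^1 − 2 = 4 − 2 = 2.
Assume f_j = 4^j − 2 for some j ≥ 1.
Then f_{j+1} = 4f_j + 6 = 4·(4^j − 2) + 6 = 4^{j+1} − 8 + 6 = 4^{j+1} − 2.
By induction, f_k = 4^k − 2 for all k ≥ 1.

f_k = 4^k − 2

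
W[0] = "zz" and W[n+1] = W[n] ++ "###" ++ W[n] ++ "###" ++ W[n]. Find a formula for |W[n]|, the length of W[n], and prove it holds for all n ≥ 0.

Claim: |W[n]| = 5·3^n − 3.

Base case: |W[0]| = 2, and 5·3^0 − 3 = 2.
Assume |W[k]| = 5·3^k − 3.
Then |W[k+1]| = 3|W[k]| + 6 = 3(5·3^k − 3) + 6 = 5·3^{k+1} − 9 + 6 = 5·3^{k+1} − 3.
This completes the inductive step, so |W[n]| = 5·3^n − 3 for all n ≥ 0.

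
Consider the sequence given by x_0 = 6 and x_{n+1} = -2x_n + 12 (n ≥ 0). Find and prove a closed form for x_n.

Claim: x_n = 2·(-2)^n + 4.

Base case: x_0 = 6, and 2·(-2)^0 + 4 = 2 + 4 = 6.
Assume x_k = 2·(-2)^k + 4 for some k ≥ 0.
Then x_{k+1} = -2x_k + 12 = -2·(2·(-2)^k + 4) + 12 = -4·(-2)^k − 8 + 12 = 2·(-2)^{k+1} + 4.
This completes the inductive step, so x_n = 2·(-2)^n + 4 for all n ≥ 0.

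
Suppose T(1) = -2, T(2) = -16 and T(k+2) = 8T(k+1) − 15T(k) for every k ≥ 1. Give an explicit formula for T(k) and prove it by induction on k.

Claim: T(k) = 3^k − 5^k.

Base cases: T(1) = -2 and 3^1 − 5^1 = -2; T(2) = -16 and 3^2 − 5^2 = -16.
Assume T(j) = 3^j − 5^j for all 1 ≤ j ≤ r, where r ≥ 2.
Then T(r+1) = 8T(r) − 15T(r−1) = 8·(3^r − 5^r) − 15·(3^{r−1} − 5^{r−1}) = (8·3 − 15)3^{r−1} − (8·5 − 15)5^{r−1} = 9·3^{r−1} − 25·5^{r−1} = 3^{r+1} − 5^{r+1}.
So the formula holds for r+1, and by strong induction T(k) = 3^k − 5^k for all k ≥ 1.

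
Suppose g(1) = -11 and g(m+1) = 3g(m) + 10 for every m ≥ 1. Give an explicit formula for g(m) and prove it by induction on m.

Claim: g(m) = -2·3^m − 5.

Base case: g(1) = -11, and -2·3^1 − 5 = -6 − 5 = -11.
Assume g(k) = -2·3^k − 5 for some k ≥ 1.
Then g(k+1) = 3g(k) + 10 = 3·(-2·3^k − 5) + 10 = -6·3^k − 15 + 10 = -2·3^{k+1} − 5.
So the formula holds for k+1, and by induction g(m) = -2·3^m − 5 for all m ≥ 1.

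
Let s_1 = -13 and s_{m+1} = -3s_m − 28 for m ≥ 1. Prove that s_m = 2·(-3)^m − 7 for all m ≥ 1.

Base case: s_1 = -13, and 2·(-3)^1 − 7 = -6 − 7 = -13.
Assume s_j = 2·(-3)^j − 7 for some j ≥ 1.
Then s_{j+1} = -3s_j − 28 = -3·(2·(-3)^j − 7) − 28 = -6·(-3)^j + 21 − 28 = 2·(-3)^{j+1} − 7.
By induction, s_m = 2·(-3)^m − 7 for all m ≥ 1.

s_m = 2·(-3)^m − 7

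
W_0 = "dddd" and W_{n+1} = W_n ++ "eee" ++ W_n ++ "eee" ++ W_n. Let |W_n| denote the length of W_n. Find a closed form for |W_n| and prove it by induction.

Claim: |W_n| = 7·3^n − 3.

Base case: |W_0| = 4, and 7·3^0 − 3 = 4.
Assume |W_j| = 7·3^j − 3.
Then |W_{j+1}| = 3|W_j| + 6 = 3(7·3^j − 3) + 6 = 7·3^{j+1} − 9 + 6 = 7·3^{j+1} − 3.
This completes the inductive step, so |W_n| = 7·3^n − 3 for all n ≥ 0.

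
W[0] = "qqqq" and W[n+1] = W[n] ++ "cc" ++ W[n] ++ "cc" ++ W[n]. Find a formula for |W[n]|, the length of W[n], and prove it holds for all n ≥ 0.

Claim: |W[n]| = 6·3^n − 2.

Base case: |W[0]| = 4, and 6·3^0 − 2 = 4.
Assume |W[k]| = 6·3^k − 2.
Then |W[k+1]| = 3|W[k]| + 4 = 3(6·3^k − 2) + 4 = 6·3^{k+1} − 6 + 4 = 6·3^{k+1} − 2.
By induction, |W[n]| = 6·3^n − 2 for all n ≥ 0.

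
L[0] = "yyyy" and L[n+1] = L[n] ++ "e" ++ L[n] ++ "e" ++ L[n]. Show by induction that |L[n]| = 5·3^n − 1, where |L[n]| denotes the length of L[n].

Base case: |L[0]| = 4, and 5·3^0 − 1 = 4.
Assume |L[j]| = 5·3^j − 1.
Then |L[j+1]| = 3|L[j]| + 2 = 3(5·3^j − 1) + 2 = 5·3^{j+1} − 3 + 2 = 5·3^{j+1} − 1.
This completes the inductive step, so |L[n]| = 5·3^n − 1 for all n ≥ 0.

|L[n]| = 5·3^n − 1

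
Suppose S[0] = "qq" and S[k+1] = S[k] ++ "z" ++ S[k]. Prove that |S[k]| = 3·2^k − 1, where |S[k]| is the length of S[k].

Base case: |S[0]| = 2, and 3·2^0 − 1 = 2.
Assume |S[m]| = 3·2^m − 1.
Then |S[m+1]| = |S[m]| + 1 + |S[m]| = 2|S[m]| + 1 = 2(3·2^m − 1) + 1 = 3·2^{m+1} − 2 + 1 = 3·2^{m+1} − 1.
Hence |S[k]| = 3·2^k − 1 for every k ≥ 0, by induction.

|S[k]| = 3·2^k − 1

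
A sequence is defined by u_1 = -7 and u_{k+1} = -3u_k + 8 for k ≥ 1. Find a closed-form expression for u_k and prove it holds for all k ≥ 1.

Claim: u_k = 3·(-3)^k + 2.

Base case: u_1 = -7, and 3·(-3)^1 + 2 = -9 + 2 = -7.
Assume u_m = 3·(-3)^m + 2 for some m ≥ 1.
Then u_{m+1} = -3u_m + 8 = -3·(3·(-3)^m + 2) + 8 = -9·(-3)^m − 6 + 8 = 3·(-3)^{m+1} + 2.
Hence u_k = 3·(-3)^k + 2 for every k ≥ 1, by induction.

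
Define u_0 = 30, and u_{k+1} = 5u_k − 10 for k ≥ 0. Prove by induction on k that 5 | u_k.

Base case: u_0 = 30 = 5·6, so 5 | u_0.
Assume 5 | u_m, so u_m = 5t for some integer t.
Then u_{m+1} = 5u_m − 10 = 5·(5t) − 10 = 5(5t − 2), so 5 | u_{m+1}.
By induction, 5 | u_k for all k ≥ 0.

5 | u_k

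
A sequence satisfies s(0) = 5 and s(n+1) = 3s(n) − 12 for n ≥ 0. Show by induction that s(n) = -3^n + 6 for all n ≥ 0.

Base case: s(0) = 5, and -3^0 + 6 = -1 + 6 = 5.
Assume s(r) = -3^r + 6 for some r ≥ 0.
Then s(r+1) = 3s(r) − 12 = 3·(-3^r + 6) − 12 = -3^{r+1} + 18 − 12 = -3^{r+1} + 6.
So the formula holds for r+1, and by induction s(n) = -3^n + 6 for all n ≥ 0.

s(n) = -3^n + 6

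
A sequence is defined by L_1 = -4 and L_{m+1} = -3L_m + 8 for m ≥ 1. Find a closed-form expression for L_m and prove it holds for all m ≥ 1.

Claim: L_m = 2·(-3)^m + 2.

Base case: L_1 = -4, and 2·(-3)^1 + 2 = -6 + 2 = -4.
Assume L_k = 2·(-3)^k + 2 for some k ≥ 1.
Then L_{k+1} = -3L_k + 8 = -3·(2·(-3)^k + 2) + 8 = -6·(-3)^k − 6 + 8 = 2·(-3)^{k+1} + 2.
So the formula holds for k+1, and by induction L_m = 2·(-3)^m + 2 for all m ≥ 1.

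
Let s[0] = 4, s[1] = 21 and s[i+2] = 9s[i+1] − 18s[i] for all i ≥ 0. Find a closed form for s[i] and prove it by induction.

Claim: s[i] = 3·6^i + 3^i.

Base cases: s[0] = 4 and 3·6^0 + 3^0 = 4; s[1] = 21 and 3·6^1 + 3^1 = 21.
Assume s[j] = 3·6^j + 3^j for all 0 ≤ j ≤ m, where m ≥ 1.
Then s[m+1] = 9s[m] − 18s[m−1] = 9·(3·6^m + 3^m) − 18·(3·6^{m−1} + 3^{m−1}) = 3·(9·6 − 18)6^{m−1} + (9·3 − 18)3^{m−1} = 108·6^{m−1} + 9·3^{m−1} = 3·6^{m+1} + 3^{m+1}.
So the formula holds for m+1, and by strong induction s[i] = 3·6^i + 3^i for all i ≥ 0.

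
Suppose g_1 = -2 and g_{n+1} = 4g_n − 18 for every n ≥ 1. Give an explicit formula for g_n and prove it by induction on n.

Claim: g_n = -2·4^n + 6.

Base case: g_1 = -2, and -2·4^1 + 6 = -8 + 6 = -2.
Assume g_k = -2·4^k + 6 for some k ≥ 1.
Then g_{k+1} = 4g_k − 18 = 4·(-2·4^k + 6) − 18 = -8·4^k + 24 − 18 = -2·4^{k+1} + 6.
This completes the inductive step, so g_n = -2·4^n + 6 for all n ≥ 1.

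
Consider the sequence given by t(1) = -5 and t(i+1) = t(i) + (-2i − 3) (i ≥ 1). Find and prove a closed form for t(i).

Claim: t(i) = -i^2 − 2i − 2.

Base case: t(1) = -5, and -1^2 − 2·1 − 2 = -5.
Assume t(k) = -k^2 − 2k − 2.
Then t(k+1) = t(k) + (-2k − 3) = (-k^2 − 2k − 2) + (-2k − 3) = -k^2 − 4k − 5,
and -(k+1)^2 − 2·(k+1) − 2 = -k^2 − 4k − 5.
Hence t(i) = -i^2 − 2i − 2 for every i ≥ 1, by induction.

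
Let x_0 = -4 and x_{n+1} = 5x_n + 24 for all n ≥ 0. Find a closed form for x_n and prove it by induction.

Claim: x_n = 2·5^n − 6.

Base case: x_0 = -4, and 2·5^0 − 6 = 2 − 6 = -4.
Assume x_k = 2·5^k − 6 for some k ≥ 0.
Then x_{k+1} = 5x_k + 24 = 5·(2·5^k − 6) + 24 = 10·5^k − 30 + 24 = 2·5^{k+1} − 6.
So the formula holds for k+1, and by induction x_n = 2·5^n − 6 for all n ≥ 0.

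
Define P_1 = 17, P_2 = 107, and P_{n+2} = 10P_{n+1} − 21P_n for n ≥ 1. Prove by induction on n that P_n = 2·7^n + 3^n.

Base cases: P_1 = 17 and 2·7^1 + 3^1 = 17; P_2 = 107 and 2·7^2 + 3^2 = 107.
Assume P_i = 2·7^i + 3^i for all 1 ≤ i ≤ j, where j ≥ 2.
Then P_{j+1} = 10P_j − 21P_{j−1} = 10·(2·7^j + 3^j) − 21·(2·7^{j−1} + 3^{j−1}) = 2·(10·7 − 21)7^{j−1} + (10·3 − 21)3^{j−1} = 98·7^{j−1} + 9·3^{j−1} = 2·7^{j+1} + 3^{j+1}.
This completes the inductive step, so P_n = 2·7^n + 3^n for all n ≥ 1.

P_n = 2·7^n + 3^n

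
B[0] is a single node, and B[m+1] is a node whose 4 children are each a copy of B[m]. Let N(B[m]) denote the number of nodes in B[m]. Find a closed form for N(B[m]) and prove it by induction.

Claim: N(B[m]) = (4^{m+1} − 1)/3.

Base case: N(B[0]) = 1, and (4^{0+1} − 1)/3 = 1.
Assume N(B[j]) = (4^{j+1} − 1)/3.
Then N(B[j+1]) = 1 + 4N(B[j]) = 1 + 4·(4^{j+1} − 1)/3 = 1 + (4^{j+2} − 4)/3 = (3 + 4^{j+2} − 4)/3 = (4^{j+2} − 1)/3.
Hence N(B[m]) = (4^{m+1} − 1)/3 for every m ≥ 0, by induction.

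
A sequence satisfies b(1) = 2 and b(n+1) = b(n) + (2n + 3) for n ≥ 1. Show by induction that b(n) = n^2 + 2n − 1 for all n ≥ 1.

Base case: b(1) = 2, and 1^2 + 2·1 − 1 = 2.
Assume b(j) = j^2 + 2j − 1.
Then b(j+1) = b(j) + (2j + 3) = (j^2 + 2j − 1) + (2j + 3) = j^2 + 4j + 2,
and (j+1)^2 + 2·(j+1) − 1 = j^2 + 4j + 2.
By induction, b(n) = n^2 + 2n − 1 for all n ≥ 1.

b(n) = n^2 + 2n − 1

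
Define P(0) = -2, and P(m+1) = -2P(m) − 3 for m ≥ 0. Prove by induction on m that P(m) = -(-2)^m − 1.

Base case: P(0) = -2, and -(-2)^0 − 1 = -1 − 1 = -2.
Assume P(j) = -(-2)^j − 1 for some j ≥ 0.
Then P(j+1) = -2P(j) − 3 = -2·(-(-2)^j − 1) − 3 = 2·(-2)^j + 2 − 3 = -(-2)^{j+1} − 1.
By induction, P(m) = -(-2)^m − 1 for all m ≥ 0.

P(m) = -(-2)^m − 1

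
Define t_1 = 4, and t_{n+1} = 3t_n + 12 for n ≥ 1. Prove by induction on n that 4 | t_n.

Base case: t_1 = 4 = 4·1, so 4 | t_1.
Assume 4 | t_j, so t_j = 4s for some integer s.
Then t_{j+1} = 3t_j + 12 = 3·(4s) + 12 = 4(3s + 3), so 4 | t_{j+1}.
Hence 4 | t_n for every n ≥ 1, by induction.

4 | t_n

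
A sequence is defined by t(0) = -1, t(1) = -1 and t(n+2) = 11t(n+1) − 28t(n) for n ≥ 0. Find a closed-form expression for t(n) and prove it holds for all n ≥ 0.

Claim: t(n) = 7^n − 2·4^n.

Base cases: t(0) = -1 and 7^0 − 2·4^0 = -1; t(1) = -1 and 7^1 − 2·4^1 = -1.
Assume t(j) = 7^j − 2·4^j for all 0 ≤ j ≤ k, where k ≥ 1.
Then t(k+1) = 11t(k) − 28t(k−1) = 11·(7^k − 2·4^k) − 28·(7^{k−1} − 2·4^{k−1}) = (11·7 − 28)7^{k−1} − 2·(11·4 − 28)4^{k−1} = 49·7^{k−1} − 32·4^{k−1} = 7^{k+1} − 2·4^{k+1}.
By strong induction, t(n) = 7^n − 2·4^n for all n ≥ 0.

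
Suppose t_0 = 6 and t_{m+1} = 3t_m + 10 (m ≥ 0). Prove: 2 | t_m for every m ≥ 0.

Base case: t_0 = 6 = 2·3, so 2 | t_0.
Assume 2 | t_r, so t_r = 2s for some integer s.
Then t_{r+1} = 3t_r + 10 = 3·(2s) + 10 = 2(3s + 5), so 2 | t_{r+1}.
This completes the inductive step, so 2 | t_m for all m ≥ 0.

2 | t_m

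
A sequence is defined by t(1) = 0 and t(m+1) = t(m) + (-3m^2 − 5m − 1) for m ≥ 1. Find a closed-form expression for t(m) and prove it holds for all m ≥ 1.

Claim: t(m) = -m^3 − m^2 + m + 1.

Base case: t(1) = 0, and -1^3 − 1^2 + 1 + 1 = 0.
Assume t(r) = -r^3 − r^2 + r + 1.
Then t(r+1) = t(r) + (-3r^2 − 5r − 1) = (-r^3 − r^2 + r + 1) + (-3r^2 − 5r − 1) = -r^3 − 4r^2 − 4r,
and -(r+1)^3 − (r+1)^2 + (r+1) + 1 = -r^3 − 4r^2 − 4r.
By induction, t(m) = -m^3 − m^2 + m + 1 for all m ≥ 1.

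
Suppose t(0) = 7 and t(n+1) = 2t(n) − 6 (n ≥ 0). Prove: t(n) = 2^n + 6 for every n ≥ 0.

Base case: t(0) = 7, and 2^0 + 6 = 1 + 6 = 7.
Assume t(m) = 2^m + 6 for some m ≥ 0.
Then t(m+1) = 2t(m) − 6 = 2·(2^m + 6) − 6 = 2^{m+1} + 12 − 6 = 2^{m+1} + 6.
This completes the inductive step, so t(n) = 2^n + 6 for all n ≥ 0.

t(n) = 2^n + 6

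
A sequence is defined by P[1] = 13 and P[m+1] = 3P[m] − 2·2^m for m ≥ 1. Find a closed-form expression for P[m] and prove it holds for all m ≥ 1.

Claim: P[m] = 3·3^m + 2·2^m.

Base case: P[1] = 13, and 3·3^1 + 2·2^1 = 9 + 4 = 13.
Assume P[k] = 3·3^k + 2·2^k for some k ≥ 1.
Then P[k+1] = 3P[k] − 2·2^k = 3·(3·3^k + 2·2^k) − 2·2^k = 3·3^{k+1} + 6·2^k − 2·2^k = 3·3^{k+1} + 4·2^k = 3·3^{k+1} + 2·2^{k+1}.
Hence P[m] = 3·3^m + 2·2^m for every m ≥ 1, by induction.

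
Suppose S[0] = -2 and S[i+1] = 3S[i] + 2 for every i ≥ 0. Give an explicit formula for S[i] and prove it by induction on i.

Claim: S[i] = -3^i − 1.

Base case: S[0] = -2, and -3^0 − 1 = -1 − 1 = -2.
Assume S[m] = -3^m − 1 for some m ≥ 0.
Then S[m+1] = 3S[m] + 2 = 3·(-3^m − 1) + 2 = -3^{m+1} − 3 + 2 = -3^{m+1} − 1.
So the formula holds for m+1, and by induction S[i] = -3^i − 1 for all i ≥ 0.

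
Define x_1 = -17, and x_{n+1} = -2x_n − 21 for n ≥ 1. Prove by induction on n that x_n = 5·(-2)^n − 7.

Base case: x_1 = -17, and 5·(-2)^1 − 7 = -10 − 7 = -17.
Assume x_m = 5·(-2)^m − 7 for some m ≥ 1.
Then x_{m+1} = -2x_m − 21 = -2·(5·(-2)^m − 7) − 21 = -10·(-2)^m + 14 − 21 = 5·(-2)^{m+1} − 7.
By induction, x_n = 5·(-2)^n − 7 for all n ≥ 1.

x_n = 5·(-2)^n − 7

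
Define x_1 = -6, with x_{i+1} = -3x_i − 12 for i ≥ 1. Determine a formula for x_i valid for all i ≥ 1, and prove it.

Claim: x_i = (-3)^i − 3.

Base case: x_1 = -6, and (-3)^1 − 3 = -3 − 3 = -6.
Assume x_m = (-3)^m − 3 for some m ≥ 1.
Then x_{m+1} = -3x_m − 12 = -3·((-3)^m − 3) − 12 = -3·(-3)^m + 9 − 12 = (-3)^{m+1} − 3.
Hence x_i = (-3)^i − 3 for every i ≥ 1, by induction.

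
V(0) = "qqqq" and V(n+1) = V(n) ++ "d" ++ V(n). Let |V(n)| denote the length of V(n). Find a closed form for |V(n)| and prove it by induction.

Claim: |V(n)| = 5·2^n − 1.

Base case: |V(0)| = 4, and 5·2^0 − 1 = 4.
Assume |V(m)| = 5·2^m − 1.
Then |V(m+1)| = |V(m)| + 1 + |V(m)| = 2|V(m)| + 1 = 2(5·2^m − 1) + 1 = 5·2^{m+1} − 2 + 1 = 5·2^{m+1} − 1.
By induction, |V(n)| = 5·2^n − 1 for all n ≥ 0.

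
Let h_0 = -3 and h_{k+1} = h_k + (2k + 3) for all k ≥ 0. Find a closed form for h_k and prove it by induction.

Claim: h_k = k^2 + 2k − 3.

Base case: h_0 = -3, and 0^2 + 2·0 − 3 = -3.
Assume h_m = m^2 + 2m − 3.
Then h_{m+1} = h_m + (2m + 3) = (m^2 + 2m − 3) + (2m + 3) = m^2 + 4m,
and (m+1)^2 + 2·(m+1) − 3 = m^2 + 4m.
By induction, h_k = k^2 + 2k − 3 for all k ≥ 0.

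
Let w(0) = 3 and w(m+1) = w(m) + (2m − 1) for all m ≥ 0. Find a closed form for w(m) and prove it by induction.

Claim: w(m) = m^2 − 2m + 3.

Base case: w(0) = 3, and 0^2 − 2·0 + 3 = 3.
Assume w(k) = k^2 − 2k + 3.
Then w(k+1) = w(k) + (2k − 1) = (k^2 − 2k + 3) + (2k − 1) = k^2 + 2,
and (k+1)^2 − 2·(k+1) + 3 = k^2 + 2.
Hence w(m) = m^2 − 2m + 3 for every m ≥ 0, by induction.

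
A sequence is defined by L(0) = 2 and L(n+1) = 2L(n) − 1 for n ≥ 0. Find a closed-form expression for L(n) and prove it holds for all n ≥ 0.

Claim: L(n) = 2^n + 1.

Base case: L(0) = 2, and 2^0 + 1 = 1 + 1 = 2.
Assume L(m) = 2^m + 1 for some m ≥ 0.
Then L(m+1) = 2L(m) − 1 = 2·(2^m + 1) − 1 = 2^{m+1} + 2 − 1 = 2^{m+1} + 1.
Hence L(n) = 2^n + 1 for every n ≥ 0, by induction.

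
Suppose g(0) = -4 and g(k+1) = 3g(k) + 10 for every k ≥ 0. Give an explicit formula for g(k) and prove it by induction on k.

Claim: g(k) = 3^k − 5.

Base case: g(0) = -4, and 3^0 − 5 = 1 − 5 = -4.
Assume g(m) = 3^m − 5 for some m ≥ 0.
Then g(m+1) = 3g(m) + 10 = 3·(3^m − 5) + 10 = 3^{m+1} − 15 + 10 = 3^{m+1} − 5.
So the formula holds for m+1, and by induction g(k) = 3^k − 5 for all k ≥ 0.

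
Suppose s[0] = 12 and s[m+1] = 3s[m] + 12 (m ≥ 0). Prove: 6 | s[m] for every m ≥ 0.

Base case: s[0] = 12 = 6·2, so 6 | s[0].
Assume 6 | s[j], so s[j] = 6t for some integer t.
Then s[j+1] = 3s[j] + 12 = 3·(6t) + 12 = 6(3t + 2), so 6 | s[j+1].
This completes the inductive step, so 6 | s[m] for all m ≥ 0.

6 | s[m]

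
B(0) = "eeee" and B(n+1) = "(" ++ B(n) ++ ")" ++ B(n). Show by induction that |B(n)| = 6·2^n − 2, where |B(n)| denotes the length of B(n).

Base case: |B(0)| = 4, and 6·2^0 − 2 = 4.
Assume |B(r)| = 6·2^r − 2.
Then |B(r+1)| = 1 + |B(r)| + 1 + |B(r)| = 2|B(r)| + 2 = 2(6·2^r − 2) + 2 = 6·2^{r+1} − 4 + 2 = 6·2^{r+1} − 2.
Hence |B(n)| = 6·2^n − 2 for every n ≥ 0, by induction.

|B(n)| = 6·2^n − 2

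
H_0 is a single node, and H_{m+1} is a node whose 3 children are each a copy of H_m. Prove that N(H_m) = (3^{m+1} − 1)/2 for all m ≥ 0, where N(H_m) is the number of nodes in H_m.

Base case: N(H_0) = 1, and (3^{0+1} − 1)/2 = 1.
Assume N(H_r) = (3^{r+1} − 1)/2.
Then N(H_{r+1}) = 1 + 3N(H_r) = 1 + 3·(3^{r+1} − 1)/2 = 1 + (3^{r+2} − 3)/2 = (2 + 3^{r+2} − 3)/2 = (3^{r+2} − 1)/2.
By induction, N(H_m) = (3^{m+1} − 1)/2 for all m ≥ 0.

N(H_m) = (3^{m+1} − 1)/2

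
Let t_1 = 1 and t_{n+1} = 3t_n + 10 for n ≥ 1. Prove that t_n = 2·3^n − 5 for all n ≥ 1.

Base case: t_1 = 1, and 2·3^1 − 5 = 6 − 5 = 1.
Assume t_r = 2·3^r − 5 for some r ≥ 1.
Then t_{r+1} = 3t_r + 10 = 3·(2·3^r − 5) + 10 = 6·3^r − 15 + 10 = 2·3^{r+1} − 5.
This completes the inductive step, so t_n = 2·3^n − 5 for all n ≥ 1.

t_n = 2·3^n − 5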